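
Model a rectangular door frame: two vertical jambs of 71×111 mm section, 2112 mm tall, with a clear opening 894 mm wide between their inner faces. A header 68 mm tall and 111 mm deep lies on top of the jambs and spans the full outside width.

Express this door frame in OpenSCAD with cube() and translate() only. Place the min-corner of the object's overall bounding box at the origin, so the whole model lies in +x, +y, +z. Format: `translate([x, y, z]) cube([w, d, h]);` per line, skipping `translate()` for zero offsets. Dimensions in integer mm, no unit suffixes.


cube([71, 111, 2112]);
translate([965, 0, 0]) cube([71, 111, 2112]);
translate([0, 0, 2112]) cube([1036, 111, 68]);


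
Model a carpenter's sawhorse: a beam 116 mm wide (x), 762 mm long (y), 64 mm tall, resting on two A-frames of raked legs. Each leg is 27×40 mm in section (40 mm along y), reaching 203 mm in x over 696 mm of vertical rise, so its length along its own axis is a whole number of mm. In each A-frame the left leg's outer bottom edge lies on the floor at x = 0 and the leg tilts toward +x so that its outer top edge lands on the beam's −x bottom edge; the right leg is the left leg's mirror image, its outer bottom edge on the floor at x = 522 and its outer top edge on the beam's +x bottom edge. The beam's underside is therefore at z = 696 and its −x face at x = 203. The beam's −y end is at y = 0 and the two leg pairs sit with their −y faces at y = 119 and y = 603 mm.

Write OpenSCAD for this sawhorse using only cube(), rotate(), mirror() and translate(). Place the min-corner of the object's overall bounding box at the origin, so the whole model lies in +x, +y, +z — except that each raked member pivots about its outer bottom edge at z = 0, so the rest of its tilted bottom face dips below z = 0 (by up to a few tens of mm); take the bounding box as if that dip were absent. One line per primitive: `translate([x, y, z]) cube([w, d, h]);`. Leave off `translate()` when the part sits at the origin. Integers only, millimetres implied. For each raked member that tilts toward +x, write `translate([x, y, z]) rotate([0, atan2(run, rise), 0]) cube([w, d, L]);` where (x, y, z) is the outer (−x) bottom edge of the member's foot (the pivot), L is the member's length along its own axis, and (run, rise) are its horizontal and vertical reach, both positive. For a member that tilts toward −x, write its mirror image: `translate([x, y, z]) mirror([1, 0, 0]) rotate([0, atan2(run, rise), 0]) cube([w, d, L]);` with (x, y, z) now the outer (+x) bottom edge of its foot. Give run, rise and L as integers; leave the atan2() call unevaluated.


translate([203, 0, 696]) cube([116, 762, 64]);
translate([0, 119, 0]) rotate([0, atan2(203, 696), 0]) cube([27, 40, 725]);
translate([522, 119, 0]) mirror([1, 0, 0]) rotate([0, atan2(203, 696), 0]) cube([27, 40, 725]);
translate([0, 603, 0]) rotate([0, atan2(203, 696), 0]) cube([27, 40, 725]);
translate([522, 603, 0]) mirror([1, 0, 0]) rotate([0, atan2(203, 696), 0]) cube([27, 40, 725]);


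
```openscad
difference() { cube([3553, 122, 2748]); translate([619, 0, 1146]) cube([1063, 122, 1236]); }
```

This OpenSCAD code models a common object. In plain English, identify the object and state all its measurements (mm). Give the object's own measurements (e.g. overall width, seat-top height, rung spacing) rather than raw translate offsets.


A wall 3553 mm long (x), 122 mm thick (y), 2748 mm tall, with a rectangular window opening cut through it. The opening is 1063 mm wide and 1236 mm tall; its sill is at z = 1146 mm and its near (−x) edge is 619 mm from the wall's −x end. The opening passes through the full wall thickness.


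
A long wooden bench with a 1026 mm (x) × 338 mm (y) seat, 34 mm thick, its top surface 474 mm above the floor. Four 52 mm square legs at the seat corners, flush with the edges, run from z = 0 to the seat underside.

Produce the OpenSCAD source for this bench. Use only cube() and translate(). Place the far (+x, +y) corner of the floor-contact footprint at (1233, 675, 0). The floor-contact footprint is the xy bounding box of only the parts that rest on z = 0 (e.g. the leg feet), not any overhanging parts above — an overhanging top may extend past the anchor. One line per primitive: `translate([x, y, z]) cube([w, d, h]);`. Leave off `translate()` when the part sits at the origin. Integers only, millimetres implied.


translate([207, 337, 440]) cube([1026, 338, 34]);
translate([207, 337, 0]) cube([52, 52, 440]);
translate([207, 623, 0]) cube([52, 52, 440]);
translate([1181, 337, 0]) cube([52, 52, 440]);
translate([1181, 623, 0]) cube([52, 52, 440]);


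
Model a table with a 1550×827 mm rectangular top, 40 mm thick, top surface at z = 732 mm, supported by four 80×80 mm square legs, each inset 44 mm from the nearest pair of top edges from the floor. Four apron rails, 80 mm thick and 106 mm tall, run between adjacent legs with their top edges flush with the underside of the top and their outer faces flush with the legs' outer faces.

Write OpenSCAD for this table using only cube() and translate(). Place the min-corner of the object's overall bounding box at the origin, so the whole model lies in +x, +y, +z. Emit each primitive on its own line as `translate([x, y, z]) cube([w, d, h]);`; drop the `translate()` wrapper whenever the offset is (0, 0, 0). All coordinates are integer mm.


// leg_h = 732 - 40 = 692
// apron z = 692 - 106 = 586
translate([0, 0, 692]) cube([1550, 827, 40]);
translate([44, 44, 0]) cube([80, 80, 692]);
translate([1426, 44, 0]) cube([80, 80, 692]);
translate([44, 703, 0]) cube([80, 80, 692]);
translate([1426, 703, 0]) cube([80, 80, 692]);
translate([124, 44, 586]) cube([1302, 80, 106]);
translate([124, 703, 586]) cube([1302, 80, 106]);
translate([44, 124, 586]) cube([80, 579, 106]);
translate([1426, 124, 586]) cube([80, 579, 106]);


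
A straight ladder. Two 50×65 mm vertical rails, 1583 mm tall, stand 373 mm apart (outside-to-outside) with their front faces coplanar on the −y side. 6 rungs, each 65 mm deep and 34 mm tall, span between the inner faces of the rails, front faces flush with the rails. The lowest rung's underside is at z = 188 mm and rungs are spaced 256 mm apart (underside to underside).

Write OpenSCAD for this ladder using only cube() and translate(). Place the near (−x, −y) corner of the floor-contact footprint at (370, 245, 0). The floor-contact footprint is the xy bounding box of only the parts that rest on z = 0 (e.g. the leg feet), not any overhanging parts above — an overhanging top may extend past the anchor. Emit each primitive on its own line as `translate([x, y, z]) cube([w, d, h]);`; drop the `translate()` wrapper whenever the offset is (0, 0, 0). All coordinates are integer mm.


translate([370, 245, 0]) cube([50, 65, 1583]);
translate([693, 245, 0]) cube([50, 65, 1583]);
translate([420, 245, 188]) cube([273, 65, 34]);
translate([420, 245, 444]) cube([273, 65, 34]);
translate([420, 245, 700]) cube([273, 65, 34]);
translate([420, 245, 956]) cube([273, 65, 34]);
translate([420, 245, 1212]) cube([273, 65, 34]);
translate([420, 245, 1468]) cube([273, 65, 34]);


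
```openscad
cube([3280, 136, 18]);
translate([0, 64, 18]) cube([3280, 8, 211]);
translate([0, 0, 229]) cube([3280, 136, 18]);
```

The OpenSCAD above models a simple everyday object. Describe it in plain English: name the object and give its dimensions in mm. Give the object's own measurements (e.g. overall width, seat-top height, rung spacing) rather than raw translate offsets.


An I-beam lying along x, 3280 mm long. Overall section height 247 mm. Two flanges 136 mm wide (y) and 18 mm thick, one on the floor and one at the top; a web 8 mm thick runs between them, centred on the flange width.


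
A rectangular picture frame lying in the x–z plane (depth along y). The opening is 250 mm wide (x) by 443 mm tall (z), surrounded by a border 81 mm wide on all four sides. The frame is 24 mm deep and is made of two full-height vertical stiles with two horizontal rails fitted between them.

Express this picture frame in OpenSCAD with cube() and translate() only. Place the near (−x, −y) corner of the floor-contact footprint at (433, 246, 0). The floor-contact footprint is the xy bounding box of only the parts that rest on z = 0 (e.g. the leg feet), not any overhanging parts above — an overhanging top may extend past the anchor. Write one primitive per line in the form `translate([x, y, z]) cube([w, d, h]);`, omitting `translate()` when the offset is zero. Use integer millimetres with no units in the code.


translate([433, 246, 0]) cube([81, 24, 605]);
translate([764, 246, 0]) cube([81, 24, 605]);
translate([514, 246, 0]) cube([250, 24, 81]);
translate([514, 246, 524]) cube([250, 24, 81]);


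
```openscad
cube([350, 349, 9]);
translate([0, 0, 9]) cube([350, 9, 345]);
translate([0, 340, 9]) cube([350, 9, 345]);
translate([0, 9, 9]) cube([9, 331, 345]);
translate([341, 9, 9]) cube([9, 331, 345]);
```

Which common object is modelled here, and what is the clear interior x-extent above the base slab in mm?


An open box. The internal width is 332 mm.

A 350×349 base slab with four walls standing on it — an open box. The base is 350 mm wide and the walls are 9 mm thick, so the internal width is 350 − 2 × 9 = 332 mm.


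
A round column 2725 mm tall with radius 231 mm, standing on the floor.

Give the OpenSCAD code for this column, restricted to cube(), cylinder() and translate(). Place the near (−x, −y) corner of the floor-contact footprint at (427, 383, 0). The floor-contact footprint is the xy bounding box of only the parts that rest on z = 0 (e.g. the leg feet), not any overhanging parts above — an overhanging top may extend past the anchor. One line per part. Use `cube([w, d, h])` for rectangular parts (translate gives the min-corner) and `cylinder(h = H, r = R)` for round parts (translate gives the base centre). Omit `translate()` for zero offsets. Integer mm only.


translate([658, 614, 0]) cylinder(h = 2725, r = 231);


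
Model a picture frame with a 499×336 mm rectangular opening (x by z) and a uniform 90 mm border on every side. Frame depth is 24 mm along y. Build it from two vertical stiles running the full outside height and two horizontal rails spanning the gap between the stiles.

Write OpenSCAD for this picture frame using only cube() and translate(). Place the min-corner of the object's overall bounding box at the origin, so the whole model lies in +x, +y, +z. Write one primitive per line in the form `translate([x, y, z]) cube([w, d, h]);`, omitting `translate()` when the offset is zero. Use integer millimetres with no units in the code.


cube([90, 24, 516]);
translate([589, 0, 0]) cube([90, 24, 516]);
translate([90, 0, 0]) cube([499, 24, 90]);
translate([90, 0, 426]) cube([499, 24, 90]);


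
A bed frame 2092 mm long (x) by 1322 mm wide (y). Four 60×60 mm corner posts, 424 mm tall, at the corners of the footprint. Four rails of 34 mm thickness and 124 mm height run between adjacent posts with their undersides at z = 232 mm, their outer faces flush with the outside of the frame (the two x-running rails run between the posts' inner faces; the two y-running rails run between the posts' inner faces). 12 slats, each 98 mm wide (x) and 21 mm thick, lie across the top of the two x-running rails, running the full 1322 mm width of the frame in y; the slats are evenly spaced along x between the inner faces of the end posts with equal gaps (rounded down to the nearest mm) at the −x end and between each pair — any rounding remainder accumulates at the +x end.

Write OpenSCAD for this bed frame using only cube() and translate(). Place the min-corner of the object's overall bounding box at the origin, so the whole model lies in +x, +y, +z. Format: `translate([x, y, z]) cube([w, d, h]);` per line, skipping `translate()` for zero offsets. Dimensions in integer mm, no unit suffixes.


// slat z = rail_z + rail_h = 232 + 124 = 356
// slat gap = ⌊(1972 − 12·98) / 13⌋ = 61
cube([60, 60, 424]);
translate([0, 1262, 0]) cube([60, 60, 424]);
translate([2032, 0, 0]) cube([60, 60, 424]);
translate([2032, 1262, 0]) cube([60, 60, 424]);
translate([60, 0, 232]) cube([1972, 34, 124]);
translate([60, 1288, 232]) cube([1972, 34, 124]);
translate([0, 60, 232]) cube([34, 1202, 124]);
translate([2058, 60, 232]) cube([34, 1202, 124]);
translate([121, 0, 356]) cube([98, 1322, 21]);
translate([280, 0, 356]) cube([98, 1322, 21]);
translate([439, 0, 356]) cube([98, 1322, 21]);
translate([598, 0, 356]) cube([98, 1322, 21]);
translate([757, 0, 356]) cube([98, 1322, 21]);
translate([916, 0, 356]) cube([98, 1322, 21]);
translate([1075, 0, 356]) cube([98, 1322, 21]);
translate([1234, 0, 356]) cube([98, 1322, 21]);
translate([1393, 0, 356]) cube([98, 1322, 21]);
translate([1552, 0, 356]) cube([98, 1322, 21]);
translate([1711, 0, 356]) cube([98, 1322, 21]);
translate([1870, 0, 356]) cube([98, 1322, 21]);


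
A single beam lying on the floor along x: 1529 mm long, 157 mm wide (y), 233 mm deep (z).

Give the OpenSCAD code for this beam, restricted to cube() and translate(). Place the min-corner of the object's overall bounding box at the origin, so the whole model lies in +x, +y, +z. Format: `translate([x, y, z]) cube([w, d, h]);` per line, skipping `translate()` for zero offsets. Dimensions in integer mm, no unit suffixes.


cube([1529, 157, 233]);


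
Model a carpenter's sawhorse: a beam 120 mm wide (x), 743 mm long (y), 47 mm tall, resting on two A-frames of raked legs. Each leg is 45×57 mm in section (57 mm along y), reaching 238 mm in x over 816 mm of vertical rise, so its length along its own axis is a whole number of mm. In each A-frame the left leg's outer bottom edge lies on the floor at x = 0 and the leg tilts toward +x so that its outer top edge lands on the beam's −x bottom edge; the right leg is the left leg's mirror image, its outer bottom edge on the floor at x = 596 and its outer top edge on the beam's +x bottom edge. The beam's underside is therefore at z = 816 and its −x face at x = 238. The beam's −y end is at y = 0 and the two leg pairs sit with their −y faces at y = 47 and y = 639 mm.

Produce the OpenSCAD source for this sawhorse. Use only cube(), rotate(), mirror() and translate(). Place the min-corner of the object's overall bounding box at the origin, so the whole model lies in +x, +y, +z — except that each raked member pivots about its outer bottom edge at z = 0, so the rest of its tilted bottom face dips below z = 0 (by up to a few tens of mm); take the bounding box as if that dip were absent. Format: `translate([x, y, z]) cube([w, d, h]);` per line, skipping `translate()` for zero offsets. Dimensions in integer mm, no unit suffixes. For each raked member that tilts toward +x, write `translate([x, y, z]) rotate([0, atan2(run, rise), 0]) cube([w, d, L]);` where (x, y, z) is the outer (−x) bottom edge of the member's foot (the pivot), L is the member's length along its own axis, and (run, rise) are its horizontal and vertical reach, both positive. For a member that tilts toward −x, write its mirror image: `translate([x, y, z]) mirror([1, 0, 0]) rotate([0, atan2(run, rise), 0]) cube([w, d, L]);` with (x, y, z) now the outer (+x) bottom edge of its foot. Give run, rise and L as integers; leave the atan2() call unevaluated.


translate([238, 0, 816]) cube([120, 743, 47]);
translate([0, 47, 0]) rotate([0, atan2(238, 816), 0]) cube([45, 57, 850]);
translate([596, 47, 0]) mirror([1, 0, 0]) rotate([0, atan2(238, 816), 0]) cube([45, 57, 850]);
translate([0, 639, 0]) rotate([0, atan2(238, 816), 0]) cube([45, 57, 850]);
translate([596, 639, 0]) mirror([1, 0, 0]) rotate([0, atan2(238, 816), 0]) cube([45, 57, 850]);


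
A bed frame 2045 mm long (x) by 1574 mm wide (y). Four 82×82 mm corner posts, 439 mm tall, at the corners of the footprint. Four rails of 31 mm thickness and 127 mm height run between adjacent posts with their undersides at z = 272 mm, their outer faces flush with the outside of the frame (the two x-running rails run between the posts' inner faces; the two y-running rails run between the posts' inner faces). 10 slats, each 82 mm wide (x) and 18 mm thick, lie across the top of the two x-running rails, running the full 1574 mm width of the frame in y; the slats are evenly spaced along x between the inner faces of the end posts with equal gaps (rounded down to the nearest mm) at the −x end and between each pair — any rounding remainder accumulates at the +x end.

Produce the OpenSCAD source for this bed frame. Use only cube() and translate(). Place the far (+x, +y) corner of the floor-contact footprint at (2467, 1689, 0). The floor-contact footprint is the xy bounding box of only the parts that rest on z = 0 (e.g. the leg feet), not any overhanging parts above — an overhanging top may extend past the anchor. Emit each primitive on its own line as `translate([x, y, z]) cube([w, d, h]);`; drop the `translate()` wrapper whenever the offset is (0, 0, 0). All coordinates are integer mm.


// slat z = rail_z + rail_h = 272 + 127 = 399
// slat gap = ⌊(1881 − 10·82) / 11⌋ = 96
translate([422, 115, 0]) cube([82, 82, 439]);
translate([422, 1607, 0]) cube([82, 82, 439]);
translate([2385, 115, 0]) cube([82, 82, 439]);
translate([2385, 1607, 0]) cube([82, 82, 439]);
translate([504, 115, 272]) cube([1881, 31, 127]);
translate([504, 1658, 272]) cube([1881, 31, 127]);
translate([422, 197, 272]) cube([31, 1410, 127]);
translate([2436, 197, 272]) cube([31, 1410, 127]);
translate([600, 115, 399]) cube([82, 1574, 18]);
translate([778, 115, 399]) cube([82, 1574, 18]);
translate([956, 115, 399]) cube([82, 1574, 18]);
translate([1134, 115, 399]) cube([82, 1574, 18]);
translate([1312, 115, 399]) cube([82, 1574, 18]);
translate([1490, 115, 399]) cube([82, 1574, 18]);
translate([1668, 115, 399]) cube([82, 1574, 18]);
translate([1846, 115, 399]) cube([82, 1574, 18]);
translate([2024, 115, 399]) cube([82, 1574, 18]);
translate([2202, 115, 399]) cube([82, 1574, 18]);


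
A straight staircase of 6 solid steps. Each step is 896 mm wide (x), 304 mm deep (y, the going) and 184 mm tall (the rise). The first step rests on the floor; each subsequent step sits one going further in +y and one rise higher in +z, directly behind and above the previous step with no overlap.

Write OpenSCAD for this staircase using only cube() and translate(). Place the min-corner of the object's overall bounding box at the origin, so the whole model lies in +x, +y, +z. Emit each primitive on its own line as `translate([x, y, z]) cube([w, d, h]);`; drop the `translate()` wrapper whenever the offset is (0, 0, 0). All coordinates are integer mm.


cube([896, 304, 184]);
translate([0, 304, 184]) cube([896, 304, 184]);
translate([0, 608, 368]) cube([896, 304, 184]);
translate([0, 912, 552]) cube([896, 304, 184]);
translate([0, 1216, 736]) cube([896, 304, 184]);
translate([0, 1520, 920]) cube([896, 304, 184]);


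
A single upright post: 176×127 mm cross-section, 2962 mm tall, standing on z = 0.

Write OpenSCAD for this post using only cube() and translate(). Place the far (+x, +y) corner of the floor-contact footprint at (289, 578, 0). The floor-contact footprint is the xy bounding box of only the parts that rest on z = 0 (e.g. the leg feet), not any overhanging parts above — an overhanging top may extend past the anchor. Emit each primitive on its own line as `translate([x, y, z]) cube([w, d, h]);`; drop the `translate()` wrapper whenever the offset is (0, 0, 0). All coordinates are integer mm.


translate([113, 451, 0]) cube([176, 127, 2962]);


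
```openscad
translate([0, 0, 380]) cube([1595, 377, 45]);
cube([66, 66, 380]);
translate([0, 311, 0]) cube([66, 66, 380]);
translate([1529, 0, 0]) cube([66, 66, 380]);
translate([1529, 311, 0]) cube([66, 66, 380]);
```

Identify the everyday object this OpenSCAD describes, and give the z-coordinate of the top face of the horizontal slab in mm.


A bench. The seat-top height is 425 mm.

A long slab on four corner posts — a bench. The slab sits at z = 380 with thickness 45, so the top is 380 + 45 = 425 mm.


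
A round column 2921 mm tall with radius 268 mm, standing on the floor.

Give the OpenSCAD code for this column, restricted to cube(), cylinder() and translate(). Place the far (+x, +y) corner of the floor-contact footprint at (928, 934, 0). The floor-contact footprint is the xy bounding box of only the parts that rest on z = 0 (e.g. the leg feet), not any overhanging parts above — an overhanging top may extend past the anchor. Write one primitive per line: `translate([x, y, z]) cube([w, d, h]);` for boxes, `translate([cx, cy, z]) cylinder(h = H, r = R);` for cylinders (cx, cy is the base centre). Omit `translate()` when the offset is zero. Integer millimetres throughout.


translate([660, 666, 0]) cylinder(h = 2921, r = 268);


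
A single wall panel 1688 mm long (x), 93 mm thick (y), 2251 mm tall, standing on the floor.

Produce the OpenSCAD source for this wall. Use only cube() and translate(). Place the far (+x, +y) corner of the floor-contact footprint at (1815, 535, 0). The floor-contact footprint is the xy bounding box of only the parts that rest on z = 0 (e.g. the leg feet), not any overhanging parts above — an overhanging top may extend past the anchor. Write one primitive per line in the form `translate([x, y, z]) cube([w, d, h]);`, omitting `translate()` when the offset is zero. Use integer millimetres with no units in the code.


translate([127, 442, 0]) cube([1688, 93, 2251]);


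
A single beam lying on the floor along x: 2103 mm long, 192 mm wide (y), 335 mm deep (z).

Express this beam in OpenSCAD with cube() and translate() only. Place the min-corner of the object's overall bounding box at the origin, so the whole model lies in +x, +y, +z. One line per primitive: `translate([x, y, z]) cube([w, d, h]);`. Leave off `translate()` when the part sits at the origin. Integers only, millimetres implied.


cube([2103, 192, 335]);


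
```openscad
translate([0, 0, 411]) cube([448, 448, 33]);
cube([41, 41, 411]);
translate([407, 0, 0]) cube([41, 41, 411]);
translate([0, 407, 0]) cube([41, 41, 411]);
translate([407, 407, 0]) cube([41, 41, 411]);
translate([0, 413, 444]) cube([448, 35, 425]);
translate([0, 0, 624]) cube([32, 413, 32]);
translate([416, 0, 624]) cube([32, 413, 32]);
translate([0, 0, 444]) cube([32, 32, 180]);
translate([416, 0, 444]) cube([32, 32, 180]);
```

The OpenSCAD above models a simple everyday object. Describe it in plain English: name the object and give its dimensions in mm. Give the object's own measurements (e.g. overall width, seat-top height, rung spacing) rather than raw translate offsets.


A chair. The seat is a 448×448×33 mm slab with its top at z = 444 mm, on four 41×41 mm corner legs (flush with the seat edges, standing on z = 0). A flat backrest 35 mm thick, 425 mm tall, spans the full seat width and rises from the seat top along its +y edge, rear face flush with the rear of the seat. Two armrests of 32×32 mm section run along each side from the seat's front edge to the front of the backrest, top faces 212 mm above the seat top and outer faces flush with the seat's x-edges; a 32×32 mm post under the front of each armrest stands on the seat at the front corner.


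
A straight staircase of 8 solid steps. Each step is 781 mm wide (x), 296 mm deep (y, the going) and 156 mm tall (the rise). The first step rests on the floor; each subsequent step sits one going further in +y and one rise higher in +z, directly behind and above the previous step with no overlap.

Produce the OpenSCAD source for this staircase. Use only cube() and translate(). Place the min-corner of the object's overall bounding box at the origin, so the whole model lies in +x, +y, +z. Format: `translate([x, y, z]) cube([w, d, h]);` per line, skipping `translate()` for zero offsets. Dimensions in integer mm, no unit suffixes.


cube([781, 296, 156]);
translate([0, 296, 156]) cube([781, 296, 156]);
translate([0, 592, 312]) cube([781, 296, 156]);
translate([0, 888, 468]) cube([781, 296, 156]);
translate([0, 1184, 624]) cube([781, 296, 156]);
translate([0, 1480, 780]) cube([781, 296, 156]);
translate([0, 1776, 936]) cube([781, 296, 156]);
translate([0, 2072, 1092]) cube([781, 296, 156]);


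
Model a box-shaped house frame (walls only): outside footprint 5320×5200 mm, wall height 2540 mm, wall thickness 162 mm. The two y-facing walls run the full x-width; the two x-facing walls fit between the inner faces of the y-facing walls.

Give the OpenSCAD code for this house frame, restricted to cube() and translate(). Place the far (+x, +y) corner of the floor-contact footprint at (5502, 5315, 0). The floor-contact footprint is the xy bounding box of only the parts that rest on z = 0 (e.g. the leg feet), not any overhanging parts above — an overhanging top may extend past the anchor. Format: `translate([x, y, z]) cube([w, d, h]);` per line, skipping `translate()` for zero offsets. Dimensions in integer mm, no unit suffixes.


translate([182, 115, 0]) cube([5320, 162, 2540]);
translate([182, 5153, 0]) cube([5320, 162, 2540]);
translate([182, 277, 0]) cube([162, 4876, 2540]);
translate([5340, 277, 0]) cube([162, 4876, 2540]);


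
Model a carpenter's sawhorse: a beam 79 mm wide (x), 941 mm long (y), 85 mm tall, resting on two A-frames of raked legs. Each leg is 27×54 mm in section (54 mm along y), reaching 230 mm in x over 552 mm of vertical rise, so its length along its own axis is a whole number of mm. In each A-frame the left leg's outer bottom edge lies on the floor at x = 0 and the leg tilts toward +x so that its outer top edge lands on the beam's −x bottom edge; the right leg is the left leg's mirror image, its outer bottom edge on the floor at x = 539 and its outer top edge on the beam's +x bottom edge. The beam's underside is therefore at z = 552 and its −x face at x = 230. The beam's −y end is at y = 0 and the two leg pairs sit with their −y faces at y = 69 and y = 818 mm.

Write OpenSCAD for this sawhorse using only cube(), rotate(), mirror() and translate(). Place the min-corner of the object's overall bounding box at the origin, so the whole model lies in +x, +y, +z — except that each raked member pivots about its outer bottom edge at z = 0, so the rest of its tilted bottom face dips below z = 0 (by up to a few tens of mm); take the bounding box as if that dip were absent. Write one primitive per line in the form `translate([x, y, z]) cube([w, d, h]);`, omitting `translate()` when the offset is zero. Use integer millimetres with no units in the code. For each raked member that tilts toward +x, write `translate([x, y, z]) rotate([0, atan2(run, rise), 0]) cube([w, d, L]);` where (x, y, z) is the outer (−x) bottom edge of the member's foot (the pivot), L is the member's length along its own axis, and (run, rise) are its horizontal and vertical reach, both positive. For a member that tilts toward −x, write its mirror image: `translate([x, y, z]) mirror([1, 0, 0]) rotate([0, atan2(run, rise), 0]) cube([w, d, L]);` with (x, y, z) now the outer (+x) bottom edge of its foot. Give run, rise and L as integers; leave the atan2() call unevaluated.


translate([230, 0, 552]) cube([79, 941, 85]);
translate([0, 69, 0]) rotate([0, atan2(230, 552), 0]) cube([27, 54, 598]);
translate([539, 69, 0]) mirror([1, 0, 0]) rotate([0, atan2(230, 552), 0]) cube([27, 54, 598]);
translate([0, 818, 0]) rotate([0, atan2(230, 552), 0]) cube([27, 54, 598]);
translate([539, 818, 0]) mirror([1, 0, 0]) rotate([0, atan2(230, 552), 0]) cube([27, 54, 598]);


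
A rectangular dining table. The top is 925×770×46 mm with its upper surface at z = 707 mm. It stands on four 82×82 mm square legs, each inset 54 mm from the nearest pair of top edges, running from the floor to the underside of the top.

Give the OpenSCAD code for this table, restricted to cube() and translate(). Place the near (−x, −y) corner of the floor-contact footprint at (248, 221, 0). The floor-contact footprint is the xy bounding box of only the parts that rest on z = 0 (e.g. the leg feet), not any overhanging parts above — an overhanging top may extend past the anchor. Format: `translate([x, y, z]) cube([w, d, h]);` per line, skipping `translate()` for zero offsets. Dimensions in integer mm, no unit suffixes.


translate([194, 167, 661]) cube([925, 770, 46]);
translate([248, 221, 0]) cube([82, 82, 661]);
translate([983, 221, 0]) cube([82, 82, 661]);
translate([248, 801, 0]) cube([82, 82, 661]);
translate([983, 801, 0]) cube([82, 82, 661]);


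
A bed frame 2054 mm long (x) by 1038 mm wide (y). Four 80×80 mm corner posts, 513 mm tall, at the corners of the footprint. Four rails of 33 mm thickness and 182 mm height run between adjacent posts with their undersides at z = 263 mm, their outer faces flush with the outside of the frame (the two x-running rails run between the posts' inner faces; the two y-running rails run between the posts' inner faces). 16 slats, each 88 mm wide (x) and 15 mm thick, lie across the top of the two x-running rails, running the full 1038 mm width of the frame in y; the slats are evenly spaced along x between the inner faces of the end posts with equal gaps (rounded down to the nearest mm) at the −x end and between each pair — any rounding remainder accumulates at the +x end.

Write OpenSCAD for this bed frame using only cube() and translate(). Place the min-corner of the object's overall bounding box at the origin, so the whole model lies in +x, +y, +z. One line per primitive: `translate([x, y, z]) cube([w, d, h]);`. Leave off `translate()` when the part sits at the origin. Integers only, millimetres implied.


cube([80, 80, 513]);
translate([0, 958, 0]) cube([80, 80, 513]);
translate([1974, 0, 0]) cube([80, 80, 513]);
translate([1974, 958, 0]) cube([80, 80, 513]);
translate([80, 0, 263]) cube([1894, 33, 182]);
translate([80, 1005, 263]) cube([1894, 33, 182]);
translate([0, 80, 263]) cube([33, 878, 182]);
translate([2021, 80, 263]) cube([33, 878, 182]);
translate([108, 0, 445]) cube([88, 1038, 15]);
translate([224, 0, 445]) cube([88, 1038, 15]);
translate([340, 0, 445]) cube([88, 1038, 15]);
translate([456, 0, 445]) cube([88, 1038, 15]);
translate([572, 0, 445]) cube([88, 1038, 15]);
translate([688, 0, 445]) cube([88, 1038, 15]);
translate([804, 0, 445]) cube([88, 1038, 15]);
translate([920, 0, 445]) cube([88, 1038, 15]);
translate([1036, 0, 445]) cube([88, 1038, 15]);
translate([1152, 0, 445]) cube([88, 1038, 15]);
translate([1268, 0, 445]) cube([88, 1038, 15]);
translate([1384, 0, 445]) cube([88, 1038, 15]);
translate([1500, 0, 445]) cube([88, 1038, 15]);
translate([1616, 0, 445]) cube([88, 1038, 15]);
translate([1732, 0, 445]) cube([88, 1038, 15]);
translate([1848, 0, 445]) cube([88, 1038, 15]);


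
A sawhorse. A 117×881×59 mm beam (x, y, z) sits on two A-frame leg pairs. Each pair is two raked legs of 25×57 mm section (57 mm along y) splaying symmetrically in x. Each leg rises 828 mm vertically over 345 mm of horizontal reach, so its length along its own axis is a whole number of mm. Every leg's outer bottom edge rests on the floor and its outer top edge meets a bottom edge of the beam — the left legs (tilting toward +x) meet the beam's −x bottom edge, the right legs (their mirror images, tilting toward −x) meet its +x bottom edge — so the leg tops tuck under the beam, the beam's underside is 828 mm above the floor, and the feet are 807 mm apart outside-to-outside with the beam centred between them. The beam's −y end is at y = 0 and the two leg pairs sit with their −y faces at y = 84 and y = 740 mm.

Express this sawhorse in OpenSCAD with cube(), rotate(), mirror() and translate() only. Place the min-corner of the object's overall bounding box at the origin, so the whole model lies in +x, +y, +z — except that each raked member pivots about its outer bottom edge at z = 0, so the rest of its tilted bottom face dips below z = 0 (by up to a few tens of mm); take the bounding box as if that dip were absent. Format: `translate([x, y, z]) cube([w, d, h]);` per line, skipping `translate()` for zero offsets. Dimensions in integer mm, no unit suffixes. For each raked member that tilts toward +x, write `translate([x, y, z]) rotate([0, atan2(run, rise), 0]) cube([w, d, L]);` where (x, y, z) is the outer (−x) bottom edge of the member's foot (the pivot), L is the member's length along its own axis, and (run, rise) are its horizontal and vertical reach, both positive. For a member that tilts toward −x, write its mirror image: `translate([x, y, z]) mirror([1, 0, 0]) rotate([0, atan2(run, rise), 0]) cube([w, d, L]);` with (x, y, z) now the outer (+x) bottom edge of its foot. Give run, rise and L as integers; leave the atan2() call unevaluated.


translate([345, 0, 828]) cube([117, 881, 59]);
translate([0, 84, 0]) rotate([0, atan2(345, 828), 0]) cube([25, 57, 897]);
translate([807, 84, 0]) mirror([1, 0, 0]) rotate([0, atan2(345, 828), 0]) cube([25, 57, 897]);
translate([0, 740, 0]) rotate([0, atan2(345, 828), 0]) cube([25, 57, 897]);
translate([807, 740, 0]) mirror([1, 0, 0]) rotate([0, atan2(345, 828), 0]) cube([25, 57, 897]);


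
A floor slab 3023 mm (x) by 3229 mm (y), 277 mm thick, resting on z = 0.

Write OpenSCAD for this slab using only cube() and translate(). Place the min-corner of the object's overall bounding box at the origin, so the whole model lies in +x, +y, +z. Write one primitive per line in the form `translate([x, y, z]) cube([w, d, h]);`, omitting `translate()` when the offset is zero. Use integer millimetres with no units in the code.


cube([3023, 3229, 277]);


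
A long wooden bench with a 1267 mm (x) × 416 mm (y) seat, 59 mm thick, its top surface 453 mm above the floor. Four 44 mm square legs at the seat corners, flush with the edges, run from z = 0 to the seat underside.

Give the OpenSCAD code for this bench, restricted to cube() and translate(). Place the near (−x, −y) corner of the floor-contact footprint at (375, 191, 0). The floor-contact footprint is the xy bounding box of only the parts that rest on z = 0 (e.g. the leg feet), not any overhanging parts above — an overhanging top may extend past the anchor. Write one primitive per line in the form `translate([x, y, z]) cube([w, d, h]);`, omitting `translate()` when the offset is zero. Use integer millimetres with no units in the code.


translate([375, 191, 394]) cube([1267, 416, 59]);
translate([375, 191, 0]) cube([44, 44, 394]);
translate([375, 563, 0]) cube([44, 44, 394]);
translate([1598, 191, 0]) cube([44, 44, 394]);
translate([1598, 563, 0]) cube([44, 44, 394]);


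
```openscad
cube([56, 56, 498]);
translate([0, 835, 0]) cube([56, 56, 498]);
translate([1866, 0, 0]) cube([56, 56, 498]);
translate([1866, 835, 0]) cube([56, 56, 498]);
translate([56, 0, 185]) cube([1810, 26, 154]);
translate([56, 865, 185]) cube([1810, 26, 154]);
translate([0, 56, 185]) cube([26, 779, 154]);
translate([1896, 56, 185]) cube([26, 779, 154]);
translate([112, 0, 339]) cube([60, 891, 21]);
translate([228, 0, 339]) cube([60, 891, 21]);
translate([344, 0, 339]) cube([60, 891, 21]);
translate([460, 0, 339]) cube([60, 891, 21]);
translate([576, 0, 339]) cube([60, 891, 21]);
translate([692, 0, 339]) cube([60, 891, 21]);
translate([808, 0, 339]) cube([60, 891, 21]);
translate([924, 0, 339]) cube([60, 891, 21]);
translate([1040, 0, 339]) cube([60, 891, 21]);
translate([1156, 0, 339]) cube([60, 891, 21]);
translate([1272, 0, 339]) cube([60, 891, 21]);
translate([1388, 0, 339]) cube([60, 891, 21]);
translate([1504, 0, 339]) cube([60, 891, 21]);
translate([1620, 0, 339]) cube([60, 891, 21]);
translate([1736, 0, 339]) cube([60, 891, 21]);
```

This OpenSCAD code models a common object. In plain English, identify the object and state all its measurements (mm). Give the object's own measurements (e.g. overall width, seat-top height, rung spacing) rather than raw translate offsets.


A bed frame 1922 mm long (x) by 891 mm wide (y). Four 56×56 mm corner posts, 498 mm tall, at the corners of the footprint. Four rails of 26 mm thickness and 154 mm height run between adjacent posts with their undersides at z = 185 mm, their outer faces flush with the outside of the frame (the two x-running rails run between the posts' inner faces; the two y-running rails run between the posts' inner faces). 15 slats, each 60 mm wide (x) and 21 mm thick, lie across the top of the two x-running rails, running the full 891 mm width of the frame in y; along x they sit between the end posts with a 56 mm gap after the −x posts and between neighbouring slats, leaving 70 mm before the +x posts.


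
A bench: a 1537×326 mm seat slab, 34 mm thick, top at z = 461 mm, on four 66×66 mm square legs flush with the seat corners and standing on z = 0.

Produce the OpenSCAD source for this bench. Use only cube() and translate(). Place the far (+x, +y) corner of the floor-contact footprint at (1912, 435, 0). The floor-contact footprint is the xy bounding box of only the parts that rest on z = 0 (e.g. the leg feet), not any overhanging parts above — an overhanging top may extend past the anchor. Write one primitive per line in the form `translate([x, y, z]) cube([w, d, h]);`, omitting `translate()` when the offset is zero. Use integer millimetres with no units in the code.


translate([375, 109, 427]) cube([1537, 326, 34]);
translate([375, 109, 0]) cube([66, 66, 427]);
translate([375, 369, 0]) cube([66, 66, 427]);
translate([1846, 109, 0]) cube([66, 66, 427]);
translate([1846, 369, 0]) cube([66, 66, 427]);


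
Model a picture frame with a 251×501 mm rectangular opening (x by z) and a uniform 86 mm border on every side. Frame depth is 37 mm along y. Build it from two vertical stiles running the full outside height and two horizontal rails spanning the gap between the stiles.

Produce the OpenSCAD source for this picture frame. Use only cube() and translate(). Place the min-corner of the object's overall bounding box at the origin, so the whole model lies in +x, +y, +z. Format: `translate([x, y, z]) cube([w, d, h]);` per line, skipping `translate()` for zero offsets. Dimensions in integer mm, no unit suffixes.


cube([86, 37, 673]);
translate([337, 0, 0]) cube([86, 37, 673]);
translate([86, 0, 0]) cube([251, 37, 86]);
translate([86, 0, 587]) cube([251, 37, 86]);


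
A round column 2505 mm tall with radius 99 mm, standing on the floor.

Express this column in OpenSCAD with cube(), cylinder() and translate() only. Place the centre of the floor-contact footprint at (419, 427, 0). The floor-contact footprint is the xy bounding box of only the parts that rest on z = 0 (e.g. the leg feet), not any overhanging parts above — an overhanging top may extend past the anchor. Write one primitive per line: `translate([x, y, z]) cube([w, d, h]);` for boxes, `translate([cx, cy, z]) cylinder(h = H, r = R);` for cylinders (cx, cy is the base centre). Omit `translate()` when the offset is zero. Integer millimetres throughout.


translate([419, 427, 0]) cylinder(h = 2505, r = 99);


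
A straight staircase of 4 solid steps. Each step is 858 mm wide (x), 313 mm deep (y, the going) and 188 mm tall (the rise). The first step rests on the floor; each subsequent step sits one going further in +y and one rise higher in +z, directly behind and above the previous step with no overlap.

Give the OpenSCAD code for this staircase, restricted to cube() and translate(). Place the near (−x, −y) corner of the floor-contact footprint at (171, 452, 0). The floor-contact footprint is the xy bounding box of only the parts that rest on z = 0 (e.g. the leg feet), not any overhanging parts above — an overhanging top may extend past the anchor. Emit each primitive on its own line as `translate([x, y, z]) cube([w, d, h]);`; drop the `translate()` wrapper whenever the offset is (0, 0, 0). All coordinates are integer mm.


translate([171, 452, 0]) cube([858, 313, 188]);
translate([171, 765, 188]) cube([858, 313, 188]);
translate([171, 1078, 376]) cube([858, 313, 188]);
translate([171, 1391, 564]) cube([858, 313, 188]);


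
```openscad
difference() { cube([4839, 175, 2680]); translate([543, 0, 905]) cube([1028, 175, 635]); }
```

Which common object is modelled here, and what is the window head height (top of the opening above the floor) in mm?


A wall with a window opening. The window head height is 1540 mm.

A wall with a rectangular opening subtracted — a window. Sill at z = 905, opening 635 mm tall, so the head is at 905 + 635 = 1540 mm.
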